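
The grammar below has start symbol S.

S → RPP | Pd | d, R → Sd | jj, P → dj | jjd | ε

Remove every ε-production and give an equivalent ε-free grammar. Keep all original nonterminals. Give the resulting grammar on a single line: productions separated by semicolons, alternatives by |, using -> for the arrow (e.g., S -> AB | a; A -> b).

Nullable set: {P}.
S -> Pd: P nullable, giving Pd | d.
S -> RPP: P, P nullable, giving R | RP | RPP.
Drop P -> ε.
Unchanged (no nullable symbols): S -> d; P -> dj; P -> jjd; R -> Sd; R -> jj.

S -> R | d | Pd | RP | RPP; P -> dj | jjd; R -> Sd | jj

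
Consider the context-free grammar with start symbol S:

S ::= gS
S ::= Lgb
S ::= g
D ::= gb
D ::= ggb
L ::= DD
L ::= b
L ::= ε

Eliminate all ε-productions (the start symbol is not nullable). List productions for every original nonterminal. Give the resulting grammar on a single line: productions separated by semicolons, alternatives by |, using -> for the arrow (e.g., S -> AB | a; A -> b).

S -> g | gS | gb | Lgb; D -> gb | ggb; L -> b | DD

Nullable set: {L}.
S -> Lgb: L nullable, giving Lgb | gb.
Drop L -> ε.
Unchanged (no nullable symbols): S -> g; S -> gS; D -> gb; D -> ggb; L -> DD; L -> b.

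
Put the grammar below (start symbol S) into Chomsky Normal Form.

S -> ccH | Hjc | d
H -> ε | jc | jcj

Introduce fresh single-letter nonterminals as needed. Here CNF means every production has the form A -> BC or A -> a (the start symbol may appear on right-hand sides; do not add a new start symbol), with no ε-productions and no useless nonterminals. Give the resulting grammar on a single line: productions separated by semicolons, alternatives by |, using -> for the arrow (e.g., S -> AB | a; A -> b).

S -> d | AB | BB | BD | HE; A -> j; B -> c; C -> BA; D -> BH; E -> AB; H -> AB | AC

Nullable: {H}; after ε-elimination: S -> d | cc | jc | Hjc | ccH; H -> jc | jcj.
No unit productions to eliminate.
TERM: introduce B -> c, A -> j and substitute in every rule of length ≥2.
BIN: H -> ABA becomes H -> AC, C -> BA; S -> BBH becomes S -> BD, D -> BH; S -> HAB becomes S -> HE, E -> AB.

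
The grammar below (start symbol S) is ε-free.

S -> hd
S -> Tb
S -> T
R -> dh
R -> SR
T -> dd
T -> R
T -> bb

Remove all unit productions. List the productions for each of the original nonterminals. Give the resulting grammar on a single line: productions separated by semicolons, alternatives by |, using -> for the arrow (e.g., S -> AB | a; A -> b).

Unit productions: S->T, T->R.
Unit pairs (A ⇒* B via units): (S,R), (S,T), (T,R).
S: inherits non-unit rules of {R, S, T} → SR | Tb | bb | dd | dh | hd.
R: inherits non-unit rules of {R} → SR | dh.
T: inherits non-unit rules of {R, T} → SR | bb | dd | dh.

S -> SR | Tb | bb | dd | dh | hd; R -> SR | dh; T -> SR | bb | dd | dh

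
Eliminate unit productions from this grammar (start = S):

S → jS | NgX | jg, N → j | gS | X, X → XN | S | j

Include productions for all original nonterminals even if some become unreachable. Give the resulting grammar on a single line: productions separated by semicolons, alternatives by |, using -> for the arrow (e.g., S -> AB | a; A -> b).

S -> jS | jg | NgX; N -> j | XN | gS | jS | jg | NgX; X -> j | XN | jS | jg | NgX

Unit productions: N->X, X->S.
Unit pairs (A ⇒* B via units): (N,S), (N,X), (X,S).
S: inherits non-unit rules of {S} → NgX | jS | jg.
N: inherits non-unit rules of {N, S, X} → NgX | XN | gS | j | jS | jg.
X: inherits non-unit rules of {S, X} → NgX | XN | j | jS | jg.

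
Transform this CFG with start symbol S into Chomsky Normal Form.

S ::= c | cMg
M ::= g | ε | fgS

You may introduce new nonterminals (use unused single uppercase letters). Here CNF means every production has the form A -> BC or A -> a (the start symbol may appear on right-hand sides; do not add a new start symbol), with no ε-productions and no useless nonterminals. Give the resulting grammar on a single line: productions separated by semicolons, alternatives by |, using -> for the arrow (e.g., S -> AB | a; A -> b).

S -> c | CB | CE; A -> f; B -> g; C -> c; D -> BS; E -> MB; M -> g | AD

Nullable: {M}; after ε-elimination: S -> c | cg | cMg; M -> g | fgS.
No unit productions to eliminate.
TERM: introduce C -> c, A -> f, B -> g and substitute in every rule of length ≥2.
BIN: M -> ABS becomes M -> AD, D -> BS; S -> CMB becomes S -> CE, E -> MB.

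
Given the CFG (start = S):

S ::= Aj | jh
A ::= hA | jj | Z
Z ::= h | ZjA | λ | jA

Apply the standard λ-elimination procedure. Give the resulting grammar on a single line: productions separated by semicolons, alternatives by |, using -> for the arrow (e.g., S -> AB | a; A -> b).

Nullable set: {A, Z}.
S -> Aj: A nullable, giving Aj | j.
A -> Z: Z nullable, giving Z.
A -> hA: A nullable, giving h | hA.
Drop Z -> λ.
Z -> ZjA: Z, A nullable, giving Zj | ZjA | j | jA.
Z -> jA: A nullable, giving j | jA.
Unchanged (no nullable symbols): S -> jh; A -> jj; Z -> h.

S -> j | Aj | jh; A -> Z | h | hA | jj; Z -> h | j | Zj | jA | ZjA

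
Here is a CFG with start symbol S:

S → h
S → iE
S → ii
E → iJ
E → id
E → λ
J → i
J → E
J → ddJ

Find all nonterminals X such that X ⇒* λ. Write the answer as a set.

Directly nullable (have an ε-rule): {E}.
J is nullable via J -> E (every symbol on the right is already known nullable).
Not nullable: S — each has a terminal in every rule's right-hand side or depends on a non-nullable symbol.

{E, J}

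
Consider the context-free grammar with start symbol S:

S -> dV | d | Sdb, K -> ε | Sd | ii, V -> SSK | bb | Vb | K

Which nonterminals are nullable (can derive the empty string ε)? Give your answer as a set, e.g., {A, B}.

{K, V}

Directly nullable (have an ε-rule): {K}.
V is nullable via V -> K (every symbol on the right is already known nullable).
Not nullable: S — each has a terminal in every rule's right-hand side or depends on a non-nullable symbol.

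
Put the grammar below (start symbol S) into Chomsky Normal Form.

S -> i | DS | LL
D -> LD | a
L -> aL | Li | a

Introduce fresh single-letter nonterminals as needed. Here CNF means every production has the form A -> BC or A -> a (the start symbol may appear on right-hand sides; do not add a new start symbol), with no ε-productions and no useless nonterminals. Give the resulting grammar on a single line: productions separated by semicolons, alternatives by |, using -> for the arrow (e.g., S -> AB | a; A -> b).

S -> i | DS | LL; A -> i; B -> a; D -> a | LD; L -> a | BL | LA

No ε-productions.
No unit productions to eliminate.
TERM: introduce B -> a, A -> i and substitute in every rule of length ≥2.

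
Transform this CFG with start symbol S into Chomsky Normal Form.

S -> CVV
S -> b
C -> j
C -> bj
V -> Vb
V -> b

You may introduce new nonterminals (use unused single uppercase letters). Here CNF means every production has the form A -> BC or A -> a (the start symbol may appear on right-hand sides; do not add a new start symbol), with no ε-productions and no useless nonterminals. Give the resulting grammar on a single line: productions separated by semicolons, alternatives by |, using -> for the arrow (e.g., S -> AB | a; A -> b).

S -> b | CD; A -> b; B -> j; C -> j | AB; D -> VV; V -> b | VA

No ε-productions.
No unit productions to eliminate.
TERM: introduce A -> b, B -> j and substitute in every rule of length ≥2.
BIN: S -> CVV becomes S -> CD, D -> VV.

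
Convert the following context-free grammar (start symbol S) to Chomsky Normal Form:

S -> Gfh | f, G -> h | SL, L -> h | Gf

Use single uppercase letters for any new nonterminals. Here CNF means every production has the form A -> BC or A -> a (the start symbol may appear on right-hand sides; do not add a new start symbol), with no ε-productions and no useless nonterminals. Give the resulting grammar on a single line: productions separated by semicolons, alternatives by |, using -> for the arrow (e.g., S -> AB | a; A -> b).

No ε-productions.
No unit productions to eliminate.
TERM: introduce A -> f, B -> h and substitute in every rule of length ≥2.
BIN: S -> GAB becomes S -> GC, C -> AB.

S -> f | GC; A -> f; B -> h; C -> AB; G -> h | SL; L -> h | GA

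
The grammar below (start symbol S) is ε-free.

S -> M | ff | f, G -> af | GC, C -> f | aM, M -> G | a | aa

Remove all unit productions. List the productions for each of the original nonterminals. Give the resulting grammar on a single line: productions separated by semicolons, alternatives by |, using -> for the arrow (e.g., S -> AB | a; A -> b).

Unit productions: M->G, S->M.
Unit pairs (A ⇒* B via units): (M,G), (S,G), (S,M).
S: inherits non-unit rules of {G, M, S} → GC | a | aa | af | f | ff.
C: inherits non-unit rules of {C} → aM | f.
G: inherits non-unit rules of {G} → GC | af.
M: inherits non-unit rules of {G, M} → GC | a | aa | af.

S -> a | f | GC | aa | af | ff; C -> f | aM; G -> GC | af; M -> a | GC | aa | af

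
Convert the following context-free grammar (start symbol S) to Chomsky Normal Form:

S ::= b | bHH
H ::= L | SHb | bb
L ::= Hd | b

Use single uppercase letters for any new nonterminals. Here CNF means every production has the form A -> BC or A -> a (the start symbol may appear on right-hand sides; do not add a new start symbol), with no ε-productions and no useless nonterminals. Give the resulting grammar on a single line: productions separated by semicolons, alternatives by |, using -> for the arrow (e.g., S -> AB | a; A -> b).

No ε-productions.
After unit-elimination: S -> b | bHH; H -> b | Hd | bb | SHb; L -> b | Hd.
TERM: introduce B -> b, A -> d and substitute in every rule of length ≥2.
BIN: H -> SHB becomes H -> SC, C -> HB; S -> BHH becomes S -> BD, D -> HH.
Drop unreachable/unproductive: L.

S -> b | BD; A -> d; B -> b; C -> HB; D -> HH; H -> b | BB | HA | SC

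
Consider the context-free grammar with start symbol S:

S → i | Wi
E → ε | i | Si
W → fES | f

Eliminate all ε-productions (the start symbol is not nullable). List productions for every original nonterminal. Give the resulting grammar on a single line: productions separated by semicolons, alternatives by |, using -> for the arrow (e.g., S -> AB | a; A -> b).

Nullable set: {E}.
Drop E -> ε.
W -> fES: E nullable, giving fES | fS.
Unchanged (no nullable symbols): S -> Wi; S -> i; E -> Si; E -> i; W -> f.

S -> i | Wi; E -> i | Si; W -> f | fS | fES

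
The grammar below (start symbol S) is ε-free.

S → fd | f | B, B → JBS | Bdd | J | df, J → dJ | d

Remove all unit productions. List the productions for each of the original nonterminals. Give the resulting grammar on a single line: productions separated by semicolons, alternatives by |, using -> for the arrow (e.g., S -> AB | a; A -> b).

Unit productions: B->J, S->B.
Unit pairs (A ⇒* B via units): (B,J), (S,B), (S,J).
S: inherits non-unit rules of {B, J, S} → Bdd | JBS | d | dJ | df | f | fd.
B: inherits non-unit rules of {B, J} → Bdd | JBS | d | dJ | df.
J: inherits non-unit rules of {J} → d | dJ.

S -> d | f | dJ | df | fd | Bdd | JBS; B -> d | dJ | df | Bdd | JBS; J -> d | dJ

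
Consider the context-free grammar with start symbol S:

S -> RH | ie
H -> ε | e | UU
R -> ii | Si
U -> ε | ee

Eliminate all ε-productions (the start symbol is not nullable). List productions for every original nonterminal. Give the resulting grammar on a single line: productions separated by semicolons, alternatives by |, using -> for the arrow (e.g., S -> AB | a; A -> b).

S -> R | RH | ie; H -> U | e | UU; R -> Si | ii; U -> ee

Nullable set: {H, U}.
S -> RH: H nullable, giving R | RH.
Drop H -> ε.
H -> UU: U, U nullable, giving U | UU.
Drop U -> ε.
Unchanged (no nullable symbols): S -> ie; H -> e; R -> Si; R -> ii; U -> ee.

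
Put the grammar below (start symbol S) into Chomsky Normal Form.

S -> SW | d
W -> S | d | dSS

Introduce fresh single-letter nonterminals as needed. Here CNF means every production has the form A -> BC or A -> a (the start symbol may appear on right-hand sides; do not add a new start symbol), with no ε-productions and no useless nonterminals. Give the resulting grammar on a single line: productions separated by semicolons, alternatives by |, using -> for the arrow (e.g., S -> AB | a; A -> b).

S -> d | SW; A -> d; B -> SS; W -> d | AB | SW

No ε-productions.
After unit-elimination: S -> d | SW; W -> d | SW | dSS.
TERM: introduce A -> d and substitute in every rule of length ≥2.
BIN: W -> ASS becomes W -> AB, B -> SS.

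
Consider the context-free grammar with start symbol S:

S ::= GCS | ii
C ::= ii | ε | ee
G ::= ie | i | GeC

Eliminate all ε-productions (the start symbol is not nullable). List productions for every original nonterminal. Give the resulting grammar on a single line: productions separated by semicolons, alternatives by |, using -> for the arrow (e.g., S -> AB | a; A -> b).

Nullable set: {C}.
S -> GCS: C nullable, giving GCS | GS.
Drop C -> ε.
G -> GeC: C nullable, giving Ge | GeC.
Unchanged (no nullable symbols): S -> ii; C -> ee; C -> ii; G -> i; G -> ie.

S -> GS | ii | GCS; C -> ee | ii; G -> i | Ge | ie | GeC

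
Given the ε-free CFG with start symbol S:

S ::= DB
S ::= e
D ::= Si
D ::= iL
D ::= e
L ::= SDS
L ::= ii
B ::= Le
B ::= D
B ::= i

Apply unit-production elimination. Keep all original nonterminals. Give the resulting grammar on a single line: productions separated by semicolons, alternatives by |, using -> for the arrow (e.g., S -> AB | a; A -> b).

S -> e | DB; B -> e | i | Le | Si | iL; D -> e | Si | iL; L -> ii | SDS

Unit productions: B->D.
Unit pairs (A ⇒* B via units): (B,D).
S: inherits non-unit rules of {S} → DB | e.
B: inherits non-unit rules of {B, D} → Le | Si | e | i | iL.
D: inherits non-unit rules of {D} → Si | e | iL.
L: inherits non-unit rules of {L} → SDS | ii.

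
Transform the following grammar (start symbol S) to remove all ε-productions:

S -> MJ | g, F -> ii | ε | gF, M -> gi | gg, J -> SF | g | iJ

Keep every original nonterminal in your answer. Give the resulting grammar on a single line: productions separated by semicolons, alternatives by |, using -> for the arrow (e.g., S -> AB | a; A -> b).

S -> g | MJ; F -> g | gF | ii; J -> S | g | SF | iJ; M -> gg | gi

Nullable set: {F}.
Drop F -> ε.
F -> gF: F nullable, giving g | gF.
J -> SF: F nullable, giving S | SF.
Unchanged (no nullable symbols): S -> MJ; S -> g; F -> ii; J -> g; J -> iJ; M -> gg; M -> gi.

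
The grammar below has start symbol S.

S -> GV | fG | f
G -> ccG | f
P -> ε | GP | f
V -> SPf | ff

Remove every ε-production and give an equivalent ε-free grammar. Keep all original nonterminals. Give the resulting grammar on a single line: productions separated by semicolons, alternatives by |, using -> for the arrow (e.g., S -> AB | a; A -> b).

Nullable set: {P}.
Drop P -> ε.
P -> GP: P nullable, giving G | GP.
V -> SPf: P nullable, giving SPf | Sf.
Unchanged (no nullable symbols): S -> GV; S -> f; S -> fG; G -> ccG; G -> f; P -> f; V -> ff.

S -> f | GV | fG; G -> f | ccG; P -> G | f | GP; V -> Sf | ff | SPf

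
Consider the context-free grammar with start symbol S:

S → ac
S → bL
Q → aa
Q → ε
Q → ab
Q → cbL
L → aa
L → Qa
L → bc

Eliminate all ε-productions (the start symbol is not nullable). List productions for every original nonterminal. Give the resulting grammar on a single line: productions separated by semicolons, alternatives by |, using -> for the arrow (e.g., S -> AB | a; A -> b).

Nullable set: {Q}.
L -> Qa: Q nullable, giving Qa | a.
Drop Q -> ε.
Unchanged (no nullable symbols): S -> ac; S -> bL; L -> aa; L -> bc; Q -> aa; Q -> ab; Q -> cbL.

S -> ac | bL; L -> a | Qa | aa | bc; Q -> aa | ab | cbL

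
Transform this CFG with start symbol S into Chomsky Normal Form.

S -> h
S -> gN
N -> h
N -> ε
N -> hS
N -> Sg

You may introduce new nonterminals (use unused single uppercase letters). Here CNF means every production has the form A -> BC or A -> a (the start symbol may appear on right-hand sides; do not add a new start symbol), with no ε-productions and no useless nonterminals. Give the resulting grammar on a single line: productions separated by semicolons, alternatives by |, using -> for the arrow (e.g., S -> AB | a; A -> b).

Nullable: {N}; after ε-elimination: S -> g | h | gN; N -> h | Sg | hS.
No unit productions to eliminate.
TERM: introduce A -> g, B -> h and substitute in every rule of length ≥2.

S -> g | h | AN; A -> g; B -> h; N -> h | BS | SA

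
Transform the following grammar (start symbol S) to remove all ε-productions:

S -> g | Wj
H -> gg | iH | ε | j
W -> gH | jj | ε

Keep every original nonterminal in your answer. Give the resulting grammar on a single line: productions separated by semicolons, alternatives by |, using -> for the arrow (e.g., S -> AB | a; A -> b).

S -> g | j | Wj; H -> i | j | gg | iH; W -> g | gH | jj

Nullable set: {H, W}.
S -> Wj: W nullable, giving Wj | j.
Drop H -> ε.
H -> iH: H nullable, giving i | iH.
Drop W -> ε.
W -> gH: H nullable, giving g | gH.
Unchanged (no nullable symbols): S -> g; H -> gg; H -> j; W -> jj.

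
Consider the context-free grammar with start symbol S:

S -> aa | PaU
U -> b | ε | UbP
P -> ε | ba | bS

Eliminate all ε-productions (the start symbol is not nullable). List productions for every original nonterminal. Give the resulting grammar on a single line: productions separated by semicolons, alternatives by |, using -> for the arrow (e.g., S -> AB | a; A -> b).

Nullable set: {P, U}.
S -> PaU: P, U nullable, giving Pa | PaU | a | aU.
Drop P -> ε.
Drop U -> ε.
U -> UbP: U, P nullable, giving Ub | UbP | b | bP.
Unchanged (no nullable symbols): S -> aa; P -> bS; P -> ba; U -> b.

S -> a | Pa | aU | aa | PaU; P -> bS | ba; U -> b | Ub | bP | UbP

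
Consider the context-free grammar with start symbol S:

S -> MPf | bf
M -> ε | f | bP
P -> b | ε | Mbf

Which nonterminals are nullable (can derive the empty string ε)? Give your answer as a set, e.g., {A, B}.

Directly nullable (have an ε-rule): {M, P}.
Not nullable: S — each has a terminal in every rule's right-hand side or depends on a non-nullable symbol.

{M, P}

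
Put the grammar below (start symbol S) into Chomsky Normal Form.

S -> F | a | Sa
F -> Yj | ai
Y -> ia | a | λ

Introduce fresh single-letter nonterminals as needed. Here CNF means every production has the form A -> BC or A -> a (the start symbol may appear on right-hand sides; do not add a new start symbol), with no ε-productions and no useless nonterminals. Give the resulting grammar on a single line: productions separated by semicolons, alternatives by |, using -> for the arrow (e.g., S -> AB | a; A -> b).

Nullable: {Y}; after ε-elimination: S -> F | a | Sa; F -> j | Yj | ai; Y -> a | ia.
After unit-elimination: S -> a | j | Sa | Yj | ai; F -> j | Yj | ai; Y -> a | ia.
TERM: introduce B -> a, C -> i, A -> j and substitute in every rule of length ≥2.
Drop unreachable/unproductive: F.

S -> a | j | BC | SB | YA; A -> j; B -> a; C -> i; Y -> a | CB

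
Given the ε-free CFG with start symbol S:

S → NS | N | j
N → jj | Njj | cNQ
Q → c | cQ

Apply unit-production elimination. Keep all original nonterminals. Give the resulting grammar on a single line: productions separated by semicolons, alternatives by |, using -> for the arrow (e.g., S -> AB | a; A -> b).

Unit productions: S->N.
Unit pairs (A ⇒* B via units): (S,N).
S: inherits non-unit rules of {N, S} → NS | Njj | cNQ | j | jj.
N: inherits non-unit rules of {N} → Njj | cNQ | jj.
Q: inherits non-unit rules of {Q} → c | cQ.

S -> j | NS | jj | Njj | cNQ; N -> jj | Njj | cNQ; Q -> c | cQ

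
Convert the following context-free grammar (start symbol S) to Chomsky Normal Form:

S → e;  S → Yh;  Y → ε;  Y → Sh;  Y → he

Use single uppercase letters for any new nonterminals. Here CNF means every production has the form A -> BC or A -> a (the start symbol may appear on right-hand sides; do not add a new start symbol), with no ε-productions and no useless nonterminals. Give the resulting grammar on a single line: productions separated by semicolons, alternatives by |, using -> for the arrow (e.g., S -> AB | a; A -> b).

S -> e | h | YA; A -> h; B -> e; Y -> AB | SA

Nullable: {Y}; after ε-elimination: S -> e | h | Yh; Y -> Sh | he.
No unit productions to eliminate.
TERM: introduce B -> e, A -> h and substitute in every rule of length ≥2.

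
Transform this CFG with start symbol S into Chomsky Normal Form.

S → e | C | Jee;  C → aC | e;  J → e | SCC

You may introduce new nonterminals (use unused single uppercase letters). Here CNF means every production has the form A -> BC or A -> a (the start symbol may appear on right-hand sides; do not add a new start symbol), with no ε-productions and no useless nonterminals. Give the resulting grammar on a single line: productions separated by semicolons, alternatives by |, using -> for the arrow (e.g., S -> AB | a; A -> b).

No ε-productions.
After unit-elimination: S -> e | aC | Jee; C -> e | aC; J -> e | SCC.
TERM: introduce A -> a, B -> e and substitute in every rule of length ≥2.
BIN: J -> SCC becomes J -> SD, D -> CC; S -> JBB becomes S -> JE, E -> BB.

S -> e | AC | JE; A -> a; B -> e; C -> e | AC; D -> CC; E -> BB; J -> e | SD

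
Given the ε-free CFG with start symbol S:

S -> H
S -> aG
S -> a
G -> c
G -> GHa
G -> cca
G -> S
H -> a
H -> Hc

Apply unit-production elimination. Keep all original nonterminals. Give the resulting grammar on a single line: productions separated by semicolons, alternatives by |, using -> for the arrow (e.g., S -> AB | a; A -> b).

Unit productions: G->S, S->H.
Unit pairs (A ⇒* B via units): (G,H), (G,S), (S,H).
S: inherits non-unit rules of {H, S} → Hc | a | aG.
G: inherits non-unit rules of {G, H, S} → GHa | Hc | a | aG | c | cca.
H: inherits non-unit rules of {H} → Hc | a.

S -> a | Hc | aG; G -> a | c | Hc | aG | GHa | cca; H -> a | Hc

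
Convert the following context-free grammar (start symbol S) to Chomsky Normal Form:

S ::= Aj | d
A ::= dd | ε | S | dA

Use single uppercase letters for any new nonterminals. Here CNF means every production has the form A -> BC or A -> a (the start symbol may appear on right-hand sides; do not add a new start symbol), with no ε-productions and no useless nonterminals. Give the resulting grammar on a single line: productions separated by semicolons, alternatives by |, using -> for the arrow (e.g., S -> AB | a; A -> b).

Nullable: {A}; after ε-elimination: S -> d | j | Aj; A -> S | d | dA | dd.
After unit-elimination: S -> d | j | Aj; A -> d | j | Aj | dA | dd.
TERM: introduce C -> d, B -> j and substitute in every rule of length ≥2.

S -> d | j | AB; A -> d | j | AB | CA | CC; B -> j; C -> d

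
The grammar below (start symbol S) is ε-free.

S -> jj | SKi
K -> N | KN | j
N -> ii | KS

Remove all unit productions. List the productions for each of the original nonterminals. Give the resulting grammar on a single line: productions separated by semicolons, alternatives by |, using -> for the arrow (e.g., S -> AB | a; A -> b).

Unit productions: K->N.
Unit pairs (A ⇒* B via units): (K,N).
S: inherits non-unit rules of {S} → SKi | jj.
K: inherits non-unit rules of {K, N} → KN | KS | ii | j.
N: inherits non-unit rules of {N} → KS | ii.

S -> jj | SKi; K -> j | KN | KS | ii; N -> KS | ii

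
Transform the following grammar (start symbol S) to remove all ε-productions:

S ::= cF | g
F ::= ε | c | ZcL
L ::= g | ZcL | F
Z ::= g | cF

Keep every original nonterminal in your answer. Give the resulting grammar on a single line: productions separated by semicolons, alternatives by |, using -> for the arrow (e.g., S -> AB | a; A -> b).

S -> c | g | cF; F -> c | Zc | ZcL; L -> F | g | Zc | ZcL; Z -> c | g | cF

Nullable set: {F, L}.
S -> cF: F nullable, giving c | cF.
Drop F -> ε.
F -> ZcL: L nullable, giving Zc | ZcL.
L -> F: F nullable, giving F.
L -> ZcL: L nullable, giving Zc | ZcL.
Z -> cF: F nullable, giving c | cF.
Unchanged (no nullable symbols): S -> g; F -> c; L -> g; Z -> g.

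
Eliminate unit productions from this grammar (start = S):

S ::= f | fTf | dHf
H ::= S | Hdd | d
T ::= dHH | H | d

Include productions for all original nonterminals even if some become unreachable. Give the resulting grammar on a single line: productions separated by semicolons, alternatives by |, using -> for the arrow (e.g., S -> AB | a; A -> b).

S -> f | dHf | fTf; H -> d | f | Hdd | dHf | fTf; T -> d | f | Hdd | dHH | dHf | fTf

Unit productions: H->S, T->H.
Unit pairs (A ⇒* B via units): (H,S), (T,H), (T,S).
S: inherits non-unit rules of {S} → dHf | f | fTf.
H: inherits non-unit rules of {H, S} → Hdd | d | dHf | f | fTf.
T: inherits non-unit rules of {H, S, T} → Hdd | d | dHH | dHf | f | fTf.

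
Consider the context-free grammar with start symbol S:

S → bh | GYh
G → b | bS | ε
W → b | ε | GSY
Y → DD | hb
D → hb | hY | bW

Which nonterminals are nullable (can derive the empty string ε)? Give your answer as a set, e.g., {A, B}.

Directly nullable (have an ε-rule): {G, W}.
Not nullable: D, S, Y — each has a terminal in every rule's right-hand side or depends on a non-nullable symbol.

{G, W}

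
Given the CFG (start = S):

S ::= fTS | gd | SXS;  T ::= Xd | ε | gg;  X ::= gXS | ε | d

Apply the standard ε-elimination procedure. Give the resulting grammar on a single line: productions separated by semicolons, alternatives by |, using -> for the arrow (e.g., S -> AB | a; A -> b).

Nullable set: {T, X}.
S -> SXS: X nullable, giving SS | SXS.
S -> fTS: T nullable, giving fS | fTS.
Drop T -> ε.
T -> Xd: X nullable, giving Xd | d.
Drop X -> ε.
X -> gXS: X nullable, giving gS | gXS.
Unchanged (no nullable symbols): S -> gd; T -> gg; X -> d.

S -> SS | fS | gd | SXS | fTS; T -> d | Xd | gg; X -> d | gS | gXS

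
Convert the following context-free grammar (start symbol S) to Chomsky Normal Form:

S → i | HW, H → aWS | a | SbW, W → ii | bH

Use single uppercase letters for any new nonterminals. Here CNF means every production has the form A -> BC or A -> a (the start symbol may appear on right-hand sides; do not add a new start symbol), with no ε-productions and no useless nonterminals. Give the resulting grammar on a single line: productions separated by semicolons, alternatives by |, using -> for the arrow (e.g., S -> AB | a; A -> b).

S -> i | HW; A -> b; B -> a; C -> i; D -> WS; E -> AW; H -> a | BD | SE; W -> AH | CC

No ε-productions.
No unit productions to eliminate.
TERM: introduce B -> a, A -> b, C -> i and substitute in every rule of length ≥2.
BIN: H -> BWS becomes H -> BD, D -> WS; H -> SAW becomes H -> SE, E -> AW.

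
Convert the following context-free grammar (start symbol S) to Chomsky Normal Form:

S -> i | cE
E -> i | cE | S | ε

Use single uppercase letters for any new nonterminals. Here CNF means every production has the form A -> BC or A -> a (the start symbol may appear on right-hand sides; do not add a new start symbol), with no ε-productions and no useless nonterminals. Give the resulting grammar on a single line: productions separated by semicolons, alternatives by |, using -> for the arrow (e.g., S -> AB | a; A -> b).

S -> c | i | AE; A -> c; E -> c | i | AE

Nullable: {E}; after ε-elimination: S -> c | i | cE; E -> S | c | i | cE.
After unit-elimination: S -> c | i | cE; E -> c | i | cE.
TERM: introduce A -> c and substitute in every rule of length ≥2.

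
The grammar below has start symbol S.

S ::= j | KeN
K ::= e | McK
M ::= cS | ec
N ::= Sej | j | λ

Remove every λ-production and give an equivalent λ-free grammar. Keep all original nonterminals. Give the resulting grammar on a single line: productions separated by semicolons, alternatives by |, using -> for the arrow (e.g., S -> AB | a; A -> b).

S -> j | Ke | KeN; K -> e | McK; M -> cS | ec; N -> j | Sej

Nullable set: {N}.
S -> KeN: N nullable, giving Ke | KeN.
Drop N -> λ.
Unchanged (no nullable symbols): S -> j; K -> McK; K -> e; M -> cS; M -> ec; N -> Sej; N -> j.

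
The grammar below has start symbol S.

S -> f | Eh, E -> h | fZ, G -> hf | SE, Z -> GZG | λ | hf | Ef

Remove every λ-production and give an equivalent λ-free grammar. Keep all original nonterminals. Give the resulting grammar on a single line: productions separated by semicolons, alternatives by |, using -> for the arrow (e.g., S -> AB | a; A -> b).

S -> f | Eh; E -> f | h | fZ; G -> SE | hf; Z -> Ef | GG | hf | GZG

Nullable set: {Z}.
E -> fZ: Z nullable, giving f | fZ.
Drop Z -> λ.
Z -> GZG: Z nullable, giving GG | GZG.
Unchanged (no nullable symbols): S -> Eh; S -> f; E -> h; G -> SE; G -> hf; Z -> Ef; Z -> hf.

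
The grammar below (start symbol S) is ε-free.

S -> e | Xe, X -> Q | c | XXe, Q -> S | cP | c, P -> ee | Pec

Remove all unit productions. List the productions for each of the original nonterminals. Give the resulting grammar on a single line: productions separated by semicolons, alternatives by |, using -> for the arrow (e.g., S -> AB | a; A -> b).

Unit productions: Q->S, X->Q.
Unit pairs (A ⇒* B via units): (Q,S), (X,Q), (X,S).
S: inherits non-unit rules of {S} → Xe | e.
P: inherits non-unit rules of {P} → Pec | ee.
Q: inherits non-unit rules of {Q, S} → Xe | c | cP | e.
X: inherits non-unit rules of {Q, S, X} → XXe | Xe | c | cP | e.

S -> e | Xe; P -> ee | Pec; Q -> c | e | Xe | cP; X -> c | e | Xe | cP | XXe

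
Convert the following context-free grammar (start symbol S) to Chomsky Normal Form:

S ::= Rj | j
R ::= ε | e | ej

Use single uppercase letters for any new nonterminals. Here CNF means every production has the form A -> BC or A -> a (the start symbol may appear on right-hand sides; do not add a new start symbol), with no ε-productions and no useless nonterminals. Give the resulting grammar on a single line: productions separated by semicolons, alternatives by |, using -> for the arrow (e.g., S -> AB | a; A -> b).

Nullable: {R}; after ε-elimination: S -> j | Rj; R -> e | ej.
No unit productions to eliminate.
TERM: introduce A -> e, B -> j and substitute in every rule of length ≥2.

S -> j | RB; A -> e; B -> j; R -> e | AB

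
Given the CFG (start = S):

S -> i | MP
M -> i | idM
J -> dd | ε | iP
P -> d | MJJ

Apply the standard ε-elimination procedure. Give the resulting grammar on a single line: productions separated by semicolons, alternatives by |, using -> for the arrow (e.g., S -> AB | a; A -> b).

Nullable set: {J}.
Drop J -> ε.
P -> MJJ: J, J nullable, giving M | MJ | MJJ.
Unchanged (no nullable symbols): S -> MP; S -> i; J -> dd; J -> iP; M -> i; M -> idM; P -> d.

S -> i | MP; J -> dd | iP; M -> i | idM; P -> M | d | MJ | MJJ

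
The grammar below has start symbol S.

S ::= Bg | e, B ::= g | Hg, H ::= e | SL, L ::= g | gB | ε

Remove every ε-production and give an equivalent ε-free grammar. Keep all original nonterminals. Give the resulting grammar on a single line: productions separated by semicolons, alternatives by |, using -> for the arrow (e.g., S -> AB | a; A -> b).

S -> e | Bg; B -> g | Hg; H -> S | e | SL; L -> g | gB

Nullable set: {L}.
H -> SL: L nullable, giving S | SL.
Drop L -> ε.
Unchanged (no nullable symbols): S -> Bg; S -> e; B -> Hg; B -> g; H -> e; L -> g; L -> gB.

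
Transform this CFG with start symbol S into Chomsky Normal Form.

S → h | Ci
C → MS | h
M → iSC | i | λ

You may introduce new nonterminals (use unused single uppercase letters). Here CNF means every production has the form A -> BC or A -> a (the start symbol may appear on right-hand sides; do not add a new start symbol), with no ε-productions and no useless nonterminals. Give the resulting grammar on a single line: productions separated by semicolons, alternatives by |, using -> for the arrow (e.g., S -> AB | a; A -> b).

Nullable: {M}; after ε-elimination: S -> h | Ci; C -> S | h | MS; M -> i | iSC.
After unit-elimination: S -> h | Ci; C -> h | Ci | MS; M -> i | iSC.
TERM: introduce A -> i and substitute in every rule of length ≥2.
BIN: M -> ASC becomes M -> AB, B -> SC.

S -> h | CA; A -> i; B -> SC; C -> h | CA | MS; M -> i | AB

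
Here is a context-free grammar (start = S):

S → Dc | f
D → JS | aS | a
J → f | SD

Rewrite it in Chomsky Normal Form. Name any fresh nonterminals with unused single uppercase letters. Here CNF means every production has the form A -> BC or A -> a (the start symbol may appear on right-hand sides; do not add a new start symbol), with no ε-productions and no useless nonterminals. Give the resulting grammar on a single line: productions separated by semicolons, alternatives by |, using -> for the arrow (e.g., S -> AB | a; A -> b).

S -> f | DB; A -> a; B -> c; D -> a | AS | JS; J -> f | SD

No ε-productions.
No unit productions to eliminate.
TERM: introduce A -> a, B -> c and substitute in every rule of length ≥2.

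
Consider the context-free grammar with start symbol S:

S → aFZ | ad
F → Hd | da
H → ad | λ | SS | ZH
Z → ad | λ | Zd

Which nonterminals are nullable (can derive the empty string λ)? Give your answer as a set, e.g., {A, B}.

Directly nullable (have an ε-rule): {H, Z}.
Not nullable: F, S — each has a terminal in every rule's right-hand side or depends on a non-nullable symbol.

{H, Z}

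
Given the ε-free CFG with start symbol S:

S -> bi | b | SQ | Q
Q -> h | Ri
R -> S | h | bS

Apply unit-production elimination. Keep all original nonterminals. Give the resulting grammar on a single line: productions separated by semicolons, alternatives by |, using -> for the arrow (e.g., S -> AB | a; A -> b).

S -> b | h | Ri | SQ | bi; Q -> h | Ri; R -> b | h | Ri | SQ | bS | bi

Unit productions: R->S, S->Q.
Unit pairs (A ⇒* B via units): (R,Q), (R,S), (S,Q).
S: inherits non-unit rules of {Q, S} → Ri | SQ | b | bi | h.
Q: inherits non-unit rules of {Q} → Ri | h.
R: inherits non-unit rules of {Q, R, S} → Ri | SQ | b | bS | bi | h.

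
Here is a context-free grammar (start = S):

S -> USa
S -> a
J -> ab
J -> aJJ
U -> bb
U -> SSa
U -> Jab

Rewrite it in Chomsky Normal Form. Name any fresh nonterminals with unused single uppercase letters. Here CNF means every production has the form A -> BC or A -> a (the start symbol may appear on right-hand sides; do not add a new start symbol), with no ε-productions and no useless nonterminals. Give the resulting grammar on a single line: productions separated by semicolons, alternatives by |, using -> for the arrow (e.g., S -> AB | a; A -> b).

S -> a | UD; A -> a; B -> b; C -> JJ; D -> SA; E -> AB; F -> SA; J -> AB | AC; U -> BB | JE | SF

No ε-productions.
No unit productions to eliminate.
TERM: introduce A -> a, B -> b and substitute in every rule of length ≥2.
BIN: J -> AJJ becomes J -> AC, C -> JJ; S -> USA becomes S -> UD, D -> SA; U -> JAB becomes U -> JE, E -> AB; U -> SSA becomes U -> SF, F -> SA.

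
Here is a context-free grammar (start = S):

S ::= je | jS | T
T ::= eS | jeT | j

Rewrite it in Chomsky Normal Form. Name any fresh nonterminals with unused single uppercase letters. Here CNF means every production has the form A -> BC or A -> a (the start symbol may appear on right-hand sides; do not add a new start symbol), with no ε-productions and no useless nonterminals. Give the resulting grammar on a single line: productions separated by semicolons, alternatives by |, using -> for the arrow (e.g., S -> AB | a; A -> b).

No ε-productions.
After unit-elimination: S -> j | eS | jS | je | jeT; T -> j | eS | jeT.
TERM: introduce A -> e, B -> j and substitute in every rule of length ≥2.
BIN: S -> BAT becomes S -> BC, C -> AT; T -> BAT becomes T -> BD, D -> AT.

S -> j | AS | BA | BC | BS; A -> e; B -> j; C -> AT; D -> AT; T -> j | AS | BD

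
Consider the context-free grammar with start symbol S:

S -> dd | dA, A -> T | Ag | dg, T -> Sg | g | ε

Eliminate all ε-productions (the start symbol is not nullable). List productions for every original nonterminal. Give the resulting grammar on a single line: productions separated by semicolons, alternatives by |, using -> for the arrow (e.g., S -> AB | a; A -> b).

S -> d | dA | dd; A -> T | g | Ag | dg; T -> g | Sg

Nullable set: {A, T}.
S -> dA: A nullable, giving d | dA.
A -> Ag: A nullable, giving Ag | g.
A -> T: T nullable, giving T.
Drop T -> ε.
Unchanged (no nullable symbols): S -> dd; A -> dg; T -> Sg; T -> g.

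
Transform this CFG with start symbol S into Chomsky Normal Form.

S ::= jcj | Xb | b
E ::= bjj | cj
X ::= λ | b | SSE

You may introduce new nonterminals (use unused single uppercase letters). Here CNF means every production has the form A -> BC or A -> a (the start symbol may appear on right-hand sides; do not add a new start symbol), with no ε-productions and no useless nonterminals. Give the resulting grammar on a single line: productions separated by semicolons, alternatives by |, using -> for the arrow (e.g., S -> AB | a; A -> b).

Nullable: {X}; after ε-elimination: S -> b | Xb | jcj; E -> cj | bjj; X -> b | SSE.
No unit productions to eliminate.
TERM: introduce A -> b, C -> c, B -> j and substitute in every rule of length ≥2.
BIN: E -> ABB becomes E -> AD, D -> BB; S -> BCB becomes S -> BF, F -> CB; X -> SSE becomes X -> SG, G -> SE.

S -> b | BF | XA; A -> b; B -> j; C -> c; D -> BB; E -> AD | CB; F -> CB; G -> SE; X -> b | SG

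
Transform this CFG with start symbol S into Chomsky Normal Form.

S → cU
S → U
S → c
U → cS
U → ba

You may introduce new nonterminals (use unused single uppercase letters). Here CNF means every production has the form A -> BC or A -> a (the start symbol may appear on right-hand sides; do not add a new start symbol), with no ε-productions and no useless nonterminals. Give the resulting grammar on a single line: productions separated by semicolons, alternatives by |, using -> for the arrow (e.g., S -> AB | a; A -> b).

No ε-productions.
After unit-elimination: S -> c | ba | cS | cU; U -> ba | cS.
TERM: introduce B -> a, A -> b, C -> c and substitute in every rule of length ≥2.

S -> c | AB | CS | CU; A -> b; B -> a; C -> c; U -> AB | CS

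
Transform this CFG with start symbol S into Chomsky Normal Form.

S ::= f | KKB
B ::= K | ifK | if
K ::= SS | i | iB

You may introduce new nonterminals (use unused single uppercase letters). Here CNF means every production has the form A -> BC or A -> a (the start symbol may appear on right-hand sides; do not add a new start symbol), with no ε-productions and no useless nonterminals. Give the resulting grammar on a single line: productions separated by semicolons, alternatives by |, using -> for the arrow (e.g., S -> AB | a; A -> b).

S -> f | KE; A -> i; B -> i | AB | AC | AD | SS; C -> f; D -> CK; E -> KB; K -> i | AB | SS

No ε-productions.
After unit-elimination: S -> f | KKB; B -> i | SS | iB | if | ifK; K -> i | SS | iB.
TERM: introduce C -> f, A -> i and substitute in every rule of length ≥2.
BIN: B -> ACK becomes B -> AD, D -> CK; S -> KKB becomes S -> KE, E -> KB.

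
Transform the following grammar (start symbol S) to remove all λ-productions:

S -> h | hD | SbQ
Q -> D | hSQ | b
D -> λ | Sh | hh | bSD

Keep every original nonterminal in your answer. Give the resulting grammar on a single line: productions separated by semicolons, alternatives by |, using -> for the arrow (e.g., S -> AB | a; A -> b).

Nullable set: {D, Q}.
S -> SbQ: Q nullable, giving Sb | SbQ.
S -> hD: D nullable, giving h | hD.
Drop D -> λ.
D -> bSD: D nullable, giving bS | bSD.
Q -> D: D nullable, giving D.
Q -> hSQ: Q nullable, giving hS | hSQ.
Unchanged (no nullable symbols): S -> h; D -> Sh; D -> hh; Q -> b.

S -> h | Sb | hD | SbQ; D -> Sh | bS | hh | bSD; Q -> D | b | hS | hSQ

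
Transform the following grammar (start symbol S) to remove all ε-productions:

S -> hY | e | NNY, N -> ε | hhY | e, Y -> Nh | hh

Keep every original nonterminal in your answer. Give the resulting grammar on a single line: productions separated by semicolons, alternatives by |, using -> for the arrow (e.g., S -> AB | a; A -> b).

Nullable set: {N}.
S -> NNY: N, N nullable, giving NNY | NY | Y.
Drop N -> ε.
Y -> Nh: N nullable, giving Nh | h.
Unchanged (no nullable symbols): S -> e; S -> hY; N -> e; N -> hhY; Y -> hh.

S -> Y | e | NY | hY | NNY; N -> e | hhY; Y -> h | Nh | hh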